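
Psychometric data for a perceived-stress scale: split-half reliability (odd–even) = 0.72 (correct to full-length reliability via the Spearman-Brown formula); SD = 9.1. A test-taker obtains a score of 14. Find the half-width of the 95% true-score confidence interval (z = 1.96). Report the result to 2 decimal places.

Spearman-Brown: r = 2(0.72) / (1 + 0.72) = 1.4400 / 1.7200 ≈ 0.8372
SEM = 9.1000 * √(1 − 0.8372) = 9.1000 * √0.1628 ≈ 9.1000 * 0.4035 ≈ 3.6716
1.96 * SEM ≈ 7.1963

7.20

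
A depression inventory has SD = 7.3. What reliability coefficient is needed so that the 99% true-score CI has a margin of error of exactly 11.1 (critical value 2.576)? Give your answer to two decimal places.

SEM needed = half-width / z = 11.1/2.576 ≈ 4.309
r = 1 − (4.309/7.3)² ≈ 1 − 0.348 ≈ 0.652

0.65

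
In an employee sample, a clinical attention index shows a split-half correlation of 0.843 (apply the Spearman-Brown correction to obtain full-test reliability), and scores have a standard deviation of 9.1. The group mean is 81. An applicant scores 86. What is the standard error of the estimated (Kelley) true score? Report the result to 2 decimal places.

Spearman-Brown: r = 2(0.843) / (1 + 0.843) = 1.6860 / 1.8430 ≈ 0.9148
SE_est = 9.1000·√(0.9148·0.0852) ≈ 2.5404

2.54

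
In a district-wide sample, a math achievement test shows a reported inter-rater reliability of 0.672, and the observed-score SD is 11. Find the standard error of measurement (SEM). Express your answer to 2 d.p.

The standard error of measurement is 11.000×√(1 − 0.672) ≈ 11.000×0.573 ≈ 6.300.

6.30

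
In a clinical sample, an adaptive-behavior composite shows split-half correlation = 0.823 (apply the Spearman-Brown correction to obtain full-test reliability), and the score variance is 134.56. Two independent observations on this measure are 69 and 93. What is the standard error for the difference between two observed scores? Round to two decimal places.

5.11

SD = √134.56 = 11.60000
Spearman-Brown: r = 2(0.823) / (1 + 0.823) = 1.64600 / 1.82300 ≈ 0.90291
SEM = 11.60000 · √(1 − 0.90291) = 11.60000 · √0.09709 ≈ 11.60000 · 0.31160 ≈ 3.61453
Standard error of the difference = 3.61453·√2 ≈ 5.11171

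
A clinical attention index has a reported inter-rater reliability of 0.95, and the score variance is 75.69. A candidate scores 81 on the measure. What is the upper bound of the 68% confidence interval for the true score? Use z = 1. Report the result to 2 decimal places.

82.95

SD = √75.69 ≈ 8.70000
The standard error of measurement is 8.70000×√(1 − 0.95000) ≈ 8.70000×0.22361 ≈ 1.94538.
1 × SEM ≈ 1.94538
Upper limit = 81 + 1.94538 ≈ 82.94538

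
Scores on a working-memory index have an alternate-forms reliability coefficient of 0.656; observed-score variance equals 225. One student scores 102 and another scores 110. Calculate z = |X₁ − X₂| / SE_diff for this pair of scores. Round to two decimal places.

0.64

σ = 225^(1/2) = 15.0000
SEM = 15.0000×√(1 − 0.6560) ≃ 8.7977
SE_diff = SEM × √2 ≃ 8.7977 × 1.4142 ≃ 12.4419
z = |102 − 110| / 12.4419 = 8 / 12.4419 ≃ 0.6430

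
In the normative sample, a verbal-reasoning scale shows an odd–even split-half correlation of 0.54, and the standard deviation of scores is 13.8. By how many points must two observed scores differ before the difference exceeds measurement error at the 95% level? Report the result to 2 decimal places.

20.91

Spearman-Brown: r = 2(0.54) / (1 + 0.54) = 1.0800 / 1.5400 ≈ 0.7013
The standard error of measurement is 13.8000×√(1 − 0.7013) ≈ 13.8000×0.5465 ≈ 7.5422.
Standard error of the difference = 7.5422·√2 ≈ 10.6663
Minimum reliable difference = 1.96 × SE_diff ≈ 1.96 × 10.6663 ≈ 20.9059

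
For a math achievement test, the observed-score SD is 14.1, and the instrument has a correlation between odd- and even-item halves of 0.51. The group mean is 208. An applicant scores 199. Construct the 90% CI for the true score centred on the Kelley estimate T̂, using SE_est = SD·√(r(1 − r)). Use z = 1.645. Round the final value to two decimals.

Spearman-Brown: r = 2(0.51) / (1 + 0.51) = 1.020 / 1.510 ≈ 0.675
Estimated true score = 0.675*199 + (1 − 0.675)*208 ≈ 201.921
SE_est = SD * √(r(1 − r)) = 14.100 * √0.219 ≈ 14.100 * 0.468 ≈ 6.601
90% CI: 201.921 ± 10.859 ≈ (191.061, 212.780)

[191.06, 212.78]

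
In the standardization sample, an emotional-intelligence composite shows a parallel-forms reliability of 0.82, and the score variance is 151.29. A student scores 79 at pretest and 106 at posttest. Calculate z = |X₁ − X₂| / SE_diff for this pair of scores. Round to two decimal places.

3.66

σ = 151.29^(1/2) = 12.300
SEM = 12.300 · √(1 − 0.820) = 12.300 · √0.180 ≈ 12.300 · 0.424 ≈ 5.218
SE_diff = √2 · SEM ≈ 7.380
z = 27 / 7.380 ≈ 3.659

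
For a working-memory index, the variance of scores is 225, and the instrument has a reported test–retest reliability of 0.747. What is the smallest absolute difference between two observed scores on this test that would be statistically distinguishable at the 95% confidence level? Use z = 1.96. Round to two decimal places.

20.91

SD = √225 ≈ 15.000
SEM = 15.000 * √(1 − 0.747) = 15.000 * √0.253 ≈ 15.000 * 0.503 ≈ 7.545
SE_diff = √2 * SEM ≈ 10.670
Smallest detectable difference = 1.96*10.670 ≈ 20.913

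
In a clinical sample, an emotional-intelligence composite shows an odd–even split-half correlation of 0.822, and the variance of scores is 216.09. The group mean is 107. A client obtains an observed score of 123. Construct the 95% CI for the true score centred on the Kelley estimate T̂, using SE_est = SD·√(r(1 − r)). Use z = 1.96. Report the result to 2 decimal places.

[112.88, 129.99]

SD = √216.09 = 14.700
r_full = 2·0.822 / (1 + 0.822) ≈ 0.902
T̂ = r·X + (1 − r)·M = 0.902×123 + 0.098×107 ≈ 110.984 + 10.453 ≈ 121.437
SE_est = SD × √(r(1 − r)) = 14.700 × √0.088 ≈ 14.700 × 0.297 ≈ 4.364
CI = 121.437 ± 1.96 × 4.364 → [112.883, 129.991]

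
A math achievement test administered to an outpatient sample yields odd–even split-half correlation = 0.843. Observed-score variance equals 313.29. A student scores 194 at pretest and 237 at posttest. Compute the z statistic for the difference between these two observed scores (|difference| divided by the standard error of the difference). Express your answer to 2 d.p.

5.89

SD = √313.29 = 17.7000
Full-length reliability (Spearman-Brown) = 2(0.843)/(1+0.843) ≈ 0.9148
The standard error of measurement is 17.7000×√(1 − 0.9148) ≈ 17.7000×0.2919 ≈ 5.1661.
SE_diff = SEM × √2 ≈ 5.1661 × 1.4142 ≈ 7.3059
z = |194 − 237| / 7.3059 = 43 / 7.3059 ≈ 5.8856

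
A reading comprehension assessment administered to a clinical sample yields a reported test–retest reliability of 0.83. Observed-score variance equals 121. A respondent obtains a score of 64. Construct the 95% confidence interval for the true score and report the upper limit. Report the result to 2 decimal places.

72.89

σ = 121^(1/2) = 11.000
SEM = 11.000×√(1 − 0.830) ≃ 4.535
1.96 × SEM ≃ 8.889
Upper bound: 64 + 8.889 = 72.889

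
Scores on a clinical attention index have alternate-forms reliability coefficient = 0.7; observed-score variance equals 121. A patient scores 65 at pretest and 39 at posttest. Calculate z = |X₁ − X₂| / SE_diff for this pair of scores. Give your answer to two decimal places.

σ = 121^(1/2) = 11.000
SEM = 11.000 · √(1 − 0.700) = 11.000 · √0.300 ≈ 11.000 · 0.548 ≈ 6.025
SE_diff = √2 · SEM ≈ 8.521
z = 26 / 8.521 ≈ 3.051

3.05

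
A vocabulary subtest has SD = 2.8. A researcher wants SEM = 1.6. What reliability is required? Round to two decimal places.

r = 1 − (1.600/2.8)² ≈ 1 − 0.327 ≈ 0.673

0.67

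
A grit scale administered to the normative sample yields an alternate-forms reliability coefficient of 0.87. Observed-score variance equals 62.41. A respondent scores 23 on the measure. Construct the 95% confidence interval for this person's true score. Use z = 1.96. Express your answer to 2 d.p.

[17.42, 28.58]

SD = √62.41 = 7.9000
SEM = 7.9000 · √(1 − 0.8700) = 7.9000 · √0.1300 ≈ 7.9000 · 0.3606 ≈ 2.8484
1.96 · SEM ≈ 5.5828
Interval: (17.4172, 28.5828)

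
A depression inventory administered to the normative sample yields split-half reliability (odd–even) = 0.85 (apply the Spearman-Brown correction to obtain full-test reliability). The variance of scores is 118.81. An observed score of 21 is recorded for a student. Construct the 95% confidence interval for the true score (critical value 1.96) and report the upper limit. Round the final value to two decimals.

27.08

σ = 118.81^(1/2) = 10.900
Full-length reliability (Spearman-Brown) = 2(0.85)/(1+0.85) ≃ 0.919
The standard error of measurement is 10.900*√(1 − 0.919) ≃ 10.900*0.285 ≃ 3.104.
Half-width = 1.96*3.104 ≃ 6.083
Upper limit = 21 + 6.083 ≃ 27.083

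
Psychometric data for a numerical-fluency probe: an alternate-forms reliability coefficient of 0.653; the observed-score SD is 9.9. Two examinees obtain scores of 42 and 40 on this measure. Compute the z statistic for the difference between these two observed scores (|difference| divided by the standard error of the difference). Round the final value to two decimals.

SEM = 9.900 * √(1 − 0.653) = 9.900 * √0.347 ≈ 9.900 * 0.589 ≈ 5.832
SE_diff = √2 * SEM ≈ 8.247
z = |42 − 40| / 8.247 = 2 / 8.247 ≈ 0.243

0.24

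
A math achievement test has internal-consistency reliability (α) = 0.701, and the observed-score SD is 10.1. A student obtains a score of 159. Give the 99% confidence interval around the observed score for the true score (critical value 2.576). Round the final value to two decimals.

SEM = 10.100 * √(1 − 0.701) = 10.100 * √0.299 ≃ 10.100 * 0.547 ≃ 5.523
Half-width = 2.576*5.523 ≃ 14.227
99% CI: 159 ± 14.227 = [144.773, 173.227]

[144.77, 173.23]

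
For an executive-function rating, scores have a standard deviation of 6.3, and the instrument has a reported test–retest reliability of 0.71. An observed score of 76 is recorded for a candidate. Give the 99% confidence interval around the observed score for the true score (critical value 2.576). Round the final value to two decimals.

[67.26, 84.74]

SEM = 6.300 · √(1 − 0.710) = 6.300 · √0.290 ≃ 6.300 · 0.539 ≃ 3.393
Margin = 2.576 · 3.393 ≃ 8.739
Interval: (67.261, 84.739)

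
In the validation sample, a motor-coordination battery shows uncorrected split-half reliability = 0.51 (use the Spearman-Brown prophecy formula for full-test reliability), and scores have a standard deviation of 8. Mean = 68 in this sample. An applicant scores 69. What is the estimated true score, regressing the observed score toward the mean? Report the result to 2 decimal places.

Spearman-Brown: r = 2(0.51) / (1 + 0.51) = 1.020 / 1.510 ≈ 0.675
T̂ = r·X + (1 − r)·M = 0.675×69 + 0.325×68 ≈ 46.609 + 22.066 ≈ 68.675

68.68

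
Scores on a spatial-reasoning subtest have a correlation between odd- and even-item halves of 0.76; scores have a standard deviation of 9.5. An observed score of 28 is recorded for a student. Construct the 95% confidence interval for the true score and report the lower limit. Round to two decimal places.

21.12

Full-length reliability (Spearman-Brown) = 2(0.76)/(1+0.76) ≈ 0.864
SEM = 9.500 · √(1 − 0.864) = 9.500 · √0.136 ≈ 9.500 · 0.369 ≈ 3.508
Half-width = 1.96·3.508 ≈ 6.876
Lower bound: 28 − 6.876 = 21.124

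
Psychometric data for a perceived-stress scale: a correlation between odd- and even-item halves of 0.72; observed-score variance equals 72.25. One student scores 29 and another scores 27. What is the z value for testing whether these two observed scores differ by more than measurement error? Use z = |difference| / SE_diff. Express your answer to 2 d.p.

SD = √72.25 = 8.50000
Full-length reliability (Spearman-Brown) = 2(0.72)/(1+0.72) ≈ 0.83721
SEM = 8.50000·√(1 − 0.83721) ≈ 3.42952
SE_diff = SEM · √2 ≈ 3.42952 · 1.41421 ≈ 4.85008
z = |29 − 27| / 4.85008 = 2 / 4.85008 ≈ 0.41236

0.41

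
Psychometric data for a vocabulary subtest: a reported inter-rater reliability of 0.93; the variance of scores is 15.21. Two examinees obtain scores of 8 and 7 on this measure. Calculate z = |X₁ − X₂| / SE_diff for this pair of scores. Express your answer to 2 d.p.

σ = 15.21^(1/2) = 3.900
SEM = 3.900·√(1 − 0.930) ≈ 1.032
Standard error of the difference = 1.032·√2 ≈ 1.459
z = |8 − 7| / 1.459 = 1 / 1.459 ≈ 0.685

0.69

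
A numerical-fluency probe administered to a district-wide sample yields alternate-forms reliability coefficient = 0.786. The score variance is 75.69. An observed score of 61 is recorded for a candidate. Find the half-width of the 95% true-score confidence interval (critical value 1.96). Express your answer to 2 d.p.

σ = 75.69^(1/2) = 8.7000
SEM = 8.7000 · √(1 − 0.7860) = 8.7000 · √0.2140 ≈ 8.7000 · 0.4626 ≈ 4.0246
1.96 · SEM ≈ 7.8883

7.89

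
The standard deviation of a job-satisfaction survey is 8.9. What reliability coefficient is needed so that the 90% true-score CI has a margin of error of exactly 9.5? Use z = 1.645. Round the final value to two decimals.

SEM needed = half-width / z = 9.5/1.645 ≈ 5.77508
Required reliability = 1 − (SEM/SD)² = 1 − 0.42105 ≈ 0.57895

0.58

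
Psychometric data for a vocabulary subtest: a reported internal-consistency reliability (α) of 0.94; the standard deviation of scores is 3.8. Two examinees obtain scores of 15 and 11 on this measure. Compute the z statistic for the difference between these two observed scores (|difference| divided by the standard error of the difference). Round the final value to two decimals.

3.04

SEM = 3.8000×√(1 − 0.9400) ≈ 0.9308
SE_diff = SEM × √2 ≈ 0.9308 × 1.4142 ≈ 1.3164
z = 4 / 1.3164 ≈ 3.0387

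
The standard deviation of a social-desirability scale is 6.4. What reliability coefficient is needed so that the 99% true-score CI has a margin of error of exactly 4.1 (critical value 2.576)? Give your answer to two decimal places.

0.94

SEM needed = half-width / z = 4.1/2.576 ≃ 1.5916
r = 1 − (1.5916/6.4)² ≃ 1 − 0.0618 ≃ 0.9382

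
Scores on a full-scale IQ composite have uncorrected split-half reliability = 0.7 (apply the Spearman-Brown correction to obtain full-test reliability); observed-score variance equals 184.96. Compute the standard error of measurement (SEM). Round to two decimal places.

5.71

SD = √184.96 ≃ 13.60000
Spearman-Brown: r = 2(0.7) / (1 + 0.7) = 1.40000 / 1.70000 ≃ 0.82353
SEM = 13.60000 · √(1 − 0.82353) = 13.60000 · √0.17647 ≃ 13.60000 · 0.42008 ≃ 5.71314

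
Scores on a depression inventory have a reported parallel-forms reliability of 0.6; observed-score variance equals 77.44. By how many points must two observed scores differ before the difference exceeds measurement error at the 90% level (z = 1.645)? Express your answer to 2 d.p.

12.95

SD = √77.44 = 8.80000
SEM = 8.80000 · √(1 − 0.60000) = 8.80000 · √0.40000 ≈ 8.80000 · 0.63246 ≈ 5.56561
SE_diff = SEM · √2 ≈ 5.56561 · 1.41421 ≈ 7.87096
Minimum reliable difference = 1.645 · SE_diff ≈ 1.645 · 7.87096 ≈ 12.94773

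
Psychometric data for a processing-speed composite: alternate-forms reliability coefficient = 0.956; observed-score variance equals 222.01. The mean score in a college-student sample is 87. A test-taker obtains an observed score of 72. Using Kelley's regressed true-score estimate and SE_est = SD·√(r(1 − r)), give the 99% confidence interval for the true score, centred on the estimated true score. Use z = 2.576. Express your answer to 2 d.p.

[64.79, 80.53]

SD = √222.01 ≈ 14.9000
Estimated true score = 0.9560×72 + (1 − 0.9560)×87 ≈ 72.6600
SE_est = 14.9000×√(0.9560×0.0440) ≈ 3.0559
99% CI: 72.6600 ± 7.8720 ≈ (64.7880, 80.5320)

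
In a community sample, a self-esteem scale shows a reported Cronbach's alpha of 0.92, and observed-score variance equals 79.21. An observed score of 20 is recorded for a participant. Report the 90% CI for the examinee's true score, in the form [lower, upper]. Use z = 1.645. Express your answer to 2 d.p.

[15.86, 24.14]

SD = √79.21 ≈ 8.9000
SEM = 8.9000 × √(1 − 0.9200) = 8.9000 × √0.0800 ≈ 8.9000 × 0.2828 ≈ 2.5173
Half-width = 1.645×2.5173 ≈ 4.1410
CI = 20 ± 4.1410 → [15.8590, 24.1410]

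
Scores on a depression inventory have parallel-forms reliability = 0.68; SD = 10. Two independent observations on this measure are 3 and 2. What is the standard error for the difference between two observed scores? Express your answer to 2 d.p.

SEM = 10.0000 · √(1 − 0.6800) = 10.0000 · √0.3200 ≃ 10.0000 · 0.5657 ≃ 5.6569
SE_diff = √2 · SEM ≃ 8.0000

8.00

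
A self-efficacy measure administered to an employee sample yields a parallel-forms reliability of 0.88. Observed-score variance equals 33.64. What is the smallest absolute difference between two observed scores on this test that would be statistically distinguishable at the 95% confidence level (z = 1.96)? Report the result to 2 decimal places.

5.57

SD = √33.64 ≃ 5.800
The standard error of measurement is 5.800×√(1 − 0.880) ≃ 5.800×0.346 ≃ 2.009.
SE_diff = √2 × SEM ≃ 2.841
Smallest detectable difference = 1.96×2.841 ≃ 5.569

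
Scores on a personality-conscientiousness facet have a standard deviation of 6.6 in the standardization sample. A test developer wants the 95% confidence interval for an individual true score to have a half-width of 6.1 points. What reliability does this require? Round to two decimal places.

0.78

SEM needed = half-width / z = 6.1/1.96 ≈ 3.112
r = 1 − (3.112/6.6)² ≈ 1 − 0.222 ≈ 0.778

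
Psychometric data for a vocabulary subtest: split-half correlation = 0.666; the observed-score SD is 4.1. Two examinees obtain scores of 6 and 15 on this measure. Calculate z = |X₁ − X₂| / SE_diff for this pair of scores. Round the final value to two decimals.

3.47

Spearman-Brown: r = 2(0.666) / (1 + 0.666) = 1.3320 / 1.6660 ≃ 0.7995
SEM = 4.1000 * √(1 − 0.7995) = 4.1000 * √0.2005 ≃ 4.1000 * 0.4478 ≃ 1.8358
Standard error of the difference = 1.8358·√2 ≃ 2.5962
z = 9 / 2.5962 ≃ 3.4666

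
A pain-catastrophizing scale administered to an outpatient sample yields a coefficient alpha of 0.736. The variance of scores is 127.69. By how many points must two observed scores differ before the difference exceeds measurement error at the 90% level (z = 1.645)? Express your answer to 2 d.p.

13.51

SD = √127.69 ≃ 11.300
The standard error of measurement is 11.300×√(1 − 0.736) ≃ 11.300×0.514 ≃ 5.806.
SE_diff = SEM × √2 ≃ 5.806 × 1.414 ≃ 8.211
Minimum reliable difference = 1.645 × SE_diff ≃ 1.645 × 8.211 ≃ 13.507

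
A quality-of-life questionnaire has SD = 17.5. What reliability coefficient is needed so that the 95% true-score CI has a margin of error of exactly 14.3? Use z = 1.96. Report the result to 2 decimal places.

0.83

Required SEM = 14.3 / 1.96 ≈ 7.2959
r = 1 − (7.2959/17.5)² ≈ 1 − 0.1738 ≈ 0.8262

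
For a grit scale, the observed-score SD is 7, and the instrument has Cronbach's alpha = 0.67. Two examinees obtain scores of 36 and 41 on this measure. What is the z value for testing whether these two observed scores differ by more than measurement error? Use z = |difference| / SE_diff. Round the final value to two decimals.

0.88

SEM = 7.000 · √(1 − 0.670) = 7.000 · √0.330 ≈ 7.000 · 0.574 ≈ 4.021
Standard error of the difference = 4.021·√2 ≈ 5.687
z = |36 − 41| / 5.687 = 5 / 5.687 ≈ 0.879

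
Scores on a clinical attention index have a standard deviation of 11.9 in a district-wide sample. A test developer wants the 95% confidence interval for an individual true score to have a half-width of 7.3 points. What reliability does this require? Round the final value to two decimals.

Required SEM = 7.3 / 1.96 ≈ 3.724
r = 1 − (SEM / SD)² = 1 − (3.724 / 11.9)² ≈ 1 − 0.098 ≈ 0.902

0.90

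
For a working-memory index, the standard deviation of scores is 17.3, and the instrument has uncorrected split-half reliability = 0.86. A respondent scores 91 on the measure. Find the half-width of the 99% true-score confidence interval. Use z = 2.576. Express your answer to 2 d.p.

12.23

Spearman-Brown: r = 2(0.86) / (1 + 0.86) = 1.720 / 1.860 ≃ 0.925
The standard error of measurement is 17.300*√(1 − 0.925) ≃ 17.300*0.274 ≃ 4.746.
Half-width = 2.576*4.746 ≃ 12.226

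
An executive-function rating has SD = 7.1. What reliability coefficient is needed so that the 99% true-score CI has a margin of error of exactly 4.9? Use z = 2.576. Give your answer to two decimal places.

0.93

Required SEM = 4.9 / 2.576 ≈ 1.9022
r = 1 − (SEM / SD)² = 1 − (1.9022 / 7.1)² ≈ 1 − 0.0718 ≈ 0.9282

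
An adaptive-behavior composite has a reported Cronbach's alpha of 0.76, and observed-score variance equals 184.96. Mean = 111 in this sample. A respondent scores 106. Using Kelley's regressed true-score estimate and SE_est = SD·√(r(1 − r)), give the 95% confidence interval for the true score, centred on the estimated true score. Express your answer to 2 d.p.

SD = √184.96 = 13.600
T̂ = 0.760(106) + 0.240(111) ≃ 107.200
SE_est = SD · √(r(1 − r)) = 13.600 · √0.182 ≃ 13.600 · 0.427 ≃ 5.808
95% CI: 107.200 ± 11.384 ≃ (95.816, 118.584)

[95.82, 118.58]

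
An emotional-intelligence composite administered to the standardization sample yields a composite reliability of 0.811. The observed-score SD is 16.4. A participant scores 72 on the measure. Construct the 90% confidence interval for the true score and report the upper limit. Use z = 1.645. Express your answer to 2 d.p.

SEM = 16.400*√(1 − 0.811) ≃ 7.130
Margin = 1.645 * 7.130 ≃ 11.728
Upper limit = 72 + 11.728 ≃ 83.728

83.73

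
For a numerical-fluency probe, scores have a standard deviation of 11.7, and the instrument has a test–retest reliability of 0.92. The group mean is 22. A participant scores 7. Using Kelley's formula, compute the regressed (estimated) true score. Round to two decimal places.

8.20

T̂ = 0.92000(7) + 0.08000(22) ≈ 8.20000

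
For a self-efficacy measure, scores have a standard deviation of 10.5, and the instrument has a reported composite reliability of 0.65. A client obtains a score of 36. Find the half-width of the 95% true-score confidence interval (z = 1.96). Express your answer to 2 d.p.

SEM = 10.500 * √(1 − 0.650) = 10.500 * √0.350 ≃ 10.500 * 0.592 ≃ 6.212
1.96 * SEM ≃ 12.175

12.18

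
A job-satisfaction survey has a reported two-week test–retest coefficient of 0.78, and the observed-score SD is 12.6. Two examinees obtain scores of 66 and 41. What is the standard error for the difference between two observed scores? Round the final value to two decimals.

SEM = 12.6000·√(1 − 0.7800) ≃ 5.9099
SE_diff = √2 · SEM ≃ 8.3579

8.36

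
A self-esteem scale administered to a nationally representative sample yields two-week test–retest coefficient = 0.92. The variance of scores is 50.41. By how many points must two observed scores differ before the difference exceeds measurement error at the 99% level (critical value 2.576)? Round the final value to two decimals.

SD = √50.41 ≃ 7.1000
SEM = 7.1000 · √(1 − 0.9200) = 7.1000 · √0.0800 ≃ 7.1000 · 0.2828 ≃ 2.0082
Standard error of the difference = 2.0082·√2 ≃ 2.8400
Smallest detectable difference = 2.576·2.8400 ≃ 7.3158

7.32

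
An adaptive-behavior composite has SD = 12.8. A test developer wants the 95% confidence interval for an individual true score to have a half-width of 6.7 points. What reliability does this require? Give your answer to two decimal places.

Required SEM = 6.7 / 1.96 ≈ 3.418
Required reliability = 1 − (SEM/SD)² = 1 − 0.071 ≈ 0.929

0.93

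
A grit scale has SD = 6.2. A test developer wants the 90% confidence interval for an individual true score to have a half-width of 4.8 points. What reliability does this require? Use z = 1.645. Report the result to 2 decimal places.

0.78

SEM needed = half-width / z = 4.8/1.645 ≈ 2.9179
r = 1 − (2.9179/6.2)² ≈ 1 − 0.2215 ≈ 0.7785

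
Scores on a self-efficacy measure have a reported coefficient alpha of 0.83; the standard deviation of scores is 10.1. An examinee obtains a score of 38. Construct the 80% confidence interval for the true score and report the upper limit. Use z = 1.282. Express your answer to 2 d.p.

43.34

The standard error of measurement is 10.1000·√(1 − 0.8300) ≈ 10.1000·0.4123 ≈ 4.1643.
Half-width = 1.282·4.1643 ≈ 5.3387
Upper bound: 38 + 5.3387 = 43.3387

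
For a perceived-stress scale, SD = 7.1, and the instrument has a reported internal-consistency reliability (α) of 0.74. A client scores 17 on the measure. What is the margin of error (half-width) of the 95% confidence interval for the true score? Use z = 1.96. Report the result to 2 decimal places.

7.10

SEM = 7.100·√(1 − 0.740) ≈ 3.620
Margin = 1.96 · 3.620 ≈ 7.096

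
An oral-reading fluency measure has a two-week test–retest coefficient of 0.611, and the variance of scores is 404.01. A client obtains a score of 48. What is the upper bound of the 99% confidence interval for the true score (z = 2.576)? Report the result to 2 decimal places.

σ = 404.01^(1/2) = 20.100
The standard error of measurement is 20.100·√(1 − 0.611) ≈ 20.100·0.624 ≈ 12.536.
Half-width = 2.576·12.536 ≈ 32.294
Upper limit = 48 + 32.294 ≈ 80.294

80.29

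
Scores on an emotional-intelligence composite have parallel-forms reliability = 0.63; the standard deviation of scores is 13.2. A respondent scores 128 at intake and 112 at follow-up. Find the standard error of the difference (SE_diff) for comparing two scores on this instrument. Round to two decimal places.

11.36

SEM = 13.200 * √(1 − 0.630) = 13.200 * √0.370 ≈ 13.200 * 0.608 ≈ 8.029
Standard error of the difference = 8.029·√2 ≈ 11.355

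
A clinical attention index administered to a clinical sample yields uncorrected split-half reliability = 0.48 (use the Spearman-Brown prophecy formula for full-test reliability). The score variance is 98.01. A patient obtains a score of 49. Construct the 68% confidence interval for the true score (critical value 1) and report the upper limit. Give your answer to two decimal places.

σ = 98.01^(1/2) = 9.900
r_full = 2·0.48 / (1 + 0.48) ≈ 0.649
SEM = 9.900 * √(1 − 0.649) = 9.900 * √0.351 ≈ 9.900 * 0.593 ≈ 5.868
Margin = 1 * 5.868 ≈ 5.868
Upper limit = 49 + 5.868 ≈ 54.868

54.87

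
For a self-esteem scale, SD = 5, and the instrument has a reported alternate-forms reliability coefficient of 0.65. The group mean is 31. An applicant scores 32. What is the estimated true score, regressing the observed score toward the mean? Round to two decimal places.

T̂ = r·X + (1 − r)·M = 0.65000*32 + 0.35000*31 = 20.80000 + 10.85000 ≃ 31.65000

31.65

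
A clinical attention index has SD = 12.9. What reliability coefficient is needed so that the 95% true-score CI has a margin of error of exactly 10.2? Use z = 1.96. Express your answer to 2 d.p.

SEM needed = half-width / z = 10.2/1.96 ≈ 5.204
Required reliability = 1 − (SEM/SD)² = 1 − 0.163 ≈ 0.837

0.84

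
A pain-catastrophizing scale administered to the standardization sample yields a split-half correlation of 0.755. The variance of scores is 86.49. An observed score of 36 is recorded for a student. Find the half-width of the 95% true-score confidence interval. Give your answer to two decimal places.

6.81

σ = 86.49^(1/2) = 9.300
Full-length reliability (Spearman-Brown) = 2(0.755)/(1+0.755) ≈ 0.860
SEM = 9.300×√(1 − 0.860) ≈ 3.475
Half-width = 1.96×3.475 ≈ 6.811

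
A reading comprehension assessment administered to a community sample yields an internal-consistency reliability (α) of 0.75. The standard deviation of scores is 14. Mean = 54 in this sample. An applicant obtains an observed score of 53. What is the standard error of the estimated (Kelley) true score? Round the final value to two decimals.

6.06

SE_est = 14.0000*√(0.7500*0.2500) ≈ 6.0622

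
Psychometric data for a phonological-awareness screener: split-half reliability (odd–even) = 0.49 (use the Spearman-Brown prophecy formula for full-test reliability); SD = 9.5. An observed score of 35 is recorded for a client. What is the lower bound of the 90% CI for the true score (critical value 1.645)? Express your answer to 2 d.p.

Full-length reliability (Spearman-Brown) = 2(0.49)/(1+0.49) ≈ 0.65772
SEM = 9.50000 × √(1 − 0.65772) = 9.50000 × √0.34228 ≈ 9.50000 × 0.58505 ≈ 5.55796
Half-width = 1.645×5.55796 ≈ 9.14285
Lower limit = 35 − 9.14285 ≈ 25.85715

25.86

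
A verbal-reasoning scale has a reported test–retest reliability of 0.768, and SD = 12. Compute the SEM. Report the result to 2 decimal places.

The standard error of measurement is 12.000*√(1 − 0.768) ≈ 12.000*0.482 ≈ 5.780.

5.78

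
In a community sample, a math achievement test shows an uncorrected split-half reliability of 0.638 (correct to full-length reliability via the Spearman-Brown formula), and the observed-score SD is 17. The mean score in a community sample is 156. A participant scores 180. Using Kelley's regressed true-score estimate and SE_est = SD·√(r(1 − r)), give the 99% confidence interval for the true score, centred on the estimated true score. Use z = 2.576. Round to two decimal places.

Full-length reliability (Spearman-Brown) = 2(0.638)/(1+0.638) ≈ 0.779
T̂ = r·X + (1 − r)·M = 0.779*180 + 0.221*156 = 140.220 + 34.476 ≈ 174.696
SE_est = SD * √(r(1 − r)) = 17.000 * √0.172 ≈ 17.000 * 0.415 ≈ 7.054
99% CI: 174.696 ± 18.170 ≈ (156.526, 192.866)

[156.53, 192.87]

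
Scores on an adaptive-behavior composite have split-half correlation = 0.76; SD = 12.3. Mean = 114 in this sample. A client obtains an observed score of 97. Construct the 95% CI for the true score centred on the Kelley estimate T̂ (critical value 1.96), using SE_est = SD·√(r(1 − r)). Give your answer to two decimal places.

Spearman-Brown: r = 2(0.76) / (1 + 0.76) = 1.5200 / 1.7600 ≈ 0.8636
T̂ = 0.8636(97) + 0.1364(114) ≈ 99.3182
SE_est = SD × √(r(1 − r)) = 12.3000 × √0.1178 ≈ 12.3000 × 0.3432 ≈ 4.2210
CI = 99.3182 ± 1.96 × 4.2210 → [91.0449, 107.5914]

[91.04, 107.59]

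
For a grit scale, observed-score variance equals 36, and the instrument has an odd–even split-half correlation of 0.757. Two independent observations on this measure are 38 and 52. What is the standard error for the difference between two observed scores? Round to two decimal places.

SD = √36 = 6.0000
Full-length reliability (Spearman-Brown) = 2(0.757)/(1+0.757) ≃ 0.8617
SEM = 6.0000*√(1 − 0.8617) ≃ 2.2314
SE_diff = √2 * SEM ≃ 3.1556

3.16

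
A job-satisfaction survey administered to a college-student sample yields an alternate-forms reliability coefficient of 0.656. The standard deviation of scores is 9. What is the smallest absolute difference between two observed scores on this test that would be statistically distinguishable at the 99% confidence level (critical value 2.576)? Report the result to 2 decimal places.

19.23

SEM = 9.0000*√(1 − 0.6560) ≃ 5.2786
SE_diff = √2 * SEM ≃ 7.4651
Smallest detectable difference = 2.576*7.4651 ≃ 19.2301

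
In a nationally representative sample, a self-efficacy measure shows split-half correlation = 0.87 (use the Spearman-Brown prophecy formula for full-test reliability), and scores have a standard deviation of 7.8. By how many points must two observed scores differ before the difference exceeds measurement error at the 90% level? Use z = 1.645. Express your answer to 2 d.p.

r_full = 2·0.87 / (1 + 0.87) ≃ 0.93048
SEM = 7.80000×√(1 − 0.93048) ≃ 2.05658
SE_diff = √2 × SEM ≃ 2.90844
Smallest detectable difference = 1.645×2.90844 ≃ 4.78439

4.78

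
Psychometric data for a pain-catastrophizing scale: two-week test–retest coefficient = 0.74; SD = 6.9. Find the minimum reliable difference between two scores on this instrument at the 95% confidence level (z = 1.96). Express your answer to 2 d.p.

SEM = 6.90000×√(1 − 0.74000) ≈ 3.51832
SE_diff = √2 × SEM ≈ 4.97566
Minimum reliable difference = 1.96 × SE_diff ≈ 1.96 × 4.97566 ≈ 9.75230

9.75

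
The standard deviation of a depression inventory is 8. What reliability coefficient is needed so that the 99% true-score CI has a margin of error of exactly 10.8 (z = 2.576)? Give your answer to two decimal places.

Required SEM = 10.8 / 2.576 ≈ 4.193
Required reliability = 1 − (SEM/SD)² = 1 − 0.275 ≈ 0.725

0.73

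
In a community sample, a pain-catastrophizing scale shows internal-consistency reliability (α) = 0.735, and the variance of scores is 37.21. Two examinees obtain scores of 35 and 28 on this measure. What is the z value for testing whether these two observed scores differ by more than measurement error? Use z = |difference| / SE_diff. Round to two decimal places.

SD = √37.21 ≈ 6.100
SEM = 6.100×√(1 − 0.735) ≈ 3.140
SE_diff = √2 × SEM ≈ 4.441
z = |35 − 28| / 4.441 = 7 / 4.441 ≈ 1.576

1.58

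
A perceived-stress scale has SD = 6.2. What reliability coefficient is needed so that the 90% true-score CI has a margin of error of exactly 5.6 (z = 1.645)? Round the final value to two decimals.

Required SEM = 5.6 / 1.645 ≈ 3.404
Required reliability = 1 − (SEM/SD)² = 1 − 0.301 ≈ 0.699

0.70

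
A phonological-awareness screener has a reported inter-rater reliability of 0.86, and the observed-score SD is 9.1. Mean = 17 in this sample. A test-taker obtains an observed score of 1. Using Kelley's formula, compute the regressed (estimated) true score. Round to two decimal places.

3.24

Estimated true score = 0.86000·1 + (1 − 0.86000)·17 ≈ 3.24000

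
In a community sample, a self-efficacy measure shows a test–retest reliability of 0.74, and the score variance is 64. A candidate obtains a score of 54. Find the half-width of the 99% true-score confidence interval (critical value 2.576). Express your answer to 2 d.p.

10.51

SD = √64 ≈ 8.0000
SEM = 8.0000×√(1 − 0.7400) ≈ 4.0792
Half-width = 2.576×4.0792 ≈ 10.5081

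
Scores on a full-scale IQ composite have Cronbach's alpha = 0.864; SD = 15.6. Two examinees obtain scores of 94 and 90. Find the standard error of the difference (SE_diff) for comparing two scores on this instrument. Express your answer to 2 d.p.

The standard error of measurement is 15.600*√(1 − 0.864) ≃ 15.600*0.369 ≃ 5.753.
Standard error of the difference = 5.753·√2 ≃ 8.136

8.14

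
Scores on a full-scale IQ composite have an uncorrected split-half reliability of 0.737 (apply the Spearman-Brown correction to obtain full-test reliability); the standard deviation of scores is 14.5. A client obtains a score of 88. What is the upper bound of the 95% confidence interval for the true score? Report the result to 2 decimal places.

99.06

Spearman-Brown: r = 2(0.737) / (1 + 0.737) = 1.4740 / 1.7370 ≃ 0.8486
SEM = 14.5000×√(1 − 0.8486) ≃ 5.6422
Half-width = 1.96×5.6422 ≃ 11.0586
Upper limit = 88 + 11.0586 ≃ 99.0586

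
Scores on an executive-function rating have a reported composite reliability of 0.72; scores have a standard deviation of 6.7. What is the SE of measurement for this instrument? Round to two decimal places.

The standard error of measurement is 6.7000×√(1 − 0.7200) ≈ 6.7000×0.5292 ≈ 3.5453.

3.55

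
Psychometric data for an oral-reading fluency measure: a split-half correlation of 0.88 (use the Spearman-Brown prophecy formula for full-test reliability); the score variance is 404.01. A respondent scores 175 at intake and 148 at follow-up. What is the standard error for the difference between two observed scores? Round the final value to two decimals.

SD = √404.01 = 20.10000
Spearman-Brown: r = 2(0.88) / (1 + 0.88) = 1.76000 / 1.88000 ≈ 0.93617
SEM = 20.10000 × √(1 − 0.93617) = 20.10000 × √0.06383 ≈ 20.10000 × 0.25265 ≈ 5.07818
SE_diff = SEM × √2 ≈ 5.07818 × 1.41421 ≈ 7.18163

7.18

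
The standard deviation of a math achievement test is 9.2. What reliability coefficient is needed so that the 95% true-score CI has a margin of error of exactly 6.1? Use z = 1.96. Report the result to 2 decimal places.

Required SEM = 6.1 / 1.96 ≃ 3.112
Required reliability = 1 − (SEM/SD)² = 1 − 0.114 ≃ 0.886

0.89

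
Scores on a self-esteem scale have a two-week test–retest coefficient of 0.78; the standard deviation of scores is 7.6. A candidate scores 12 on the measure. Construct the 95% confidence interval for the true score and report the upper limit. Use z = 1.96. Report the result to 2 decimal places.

SEM = 7.600×√(1 − 0.780) ≈ 3.565
Half-width = 1.96×3.565 ≈ 6.987
Upper limit = 12 + 6.987 ≈ 18.987

18.99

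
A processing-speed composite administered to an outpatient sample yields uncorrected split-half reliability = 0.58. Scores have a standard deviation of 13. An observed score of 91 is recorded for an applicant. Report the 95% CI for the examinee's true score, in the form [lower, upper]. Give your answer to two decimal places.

r_full = 2·0.58 / (1 + 0.58) ≈ 0.734
The standard error of measurement is 13.000*√(1 − 0.734) ≈ 13.000*0.516 ≈ 6.703.
Half-width = 1.96*6.703 ≈ 13.137
Interval: (77.863, 104.137)

[77.86, 104.14]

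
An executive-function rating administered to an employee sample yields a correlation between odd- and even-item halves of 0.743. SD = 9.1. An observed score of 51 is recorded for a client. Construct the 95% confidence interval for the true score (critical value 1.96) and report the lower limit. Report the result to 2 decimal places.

44.15

Spearman-Brown: r = 2(0.743) / (1 + 0.743) = 1.48600 / 1.74300 ≈ 0.85255
The standard error of measurement is 9.10000*√(1 − 0.85255) ≈ 9.10000*0.38399 ≈ 3.49429.
1.96 * SEM ≈ 6.84881
Lower limit = 51 − 6.84881 ≈ 44.15119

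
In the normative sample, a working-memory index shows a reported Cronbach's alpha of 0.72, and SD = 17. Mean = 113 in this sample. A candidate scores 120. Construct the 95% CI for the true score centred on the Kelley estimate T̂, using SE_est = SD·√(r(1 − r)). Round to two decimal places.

[103.08, 133.00]

Estimated true score = 0.720×120 + (1 − 0.720)×113 ≈ 118.040
SE_est = SD × √(r(1 − r)) = 17.000 × √0.202 ≈ 17.000 × 0.449 ≈ 7.633
CI = 118.040 ± 1.96 × 7.633 → [103.079, 133.001]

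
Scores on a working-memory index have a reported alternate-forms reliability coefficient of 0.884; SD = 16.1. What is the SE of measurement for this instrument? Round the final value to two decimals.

5.48

SEM = 16.1000×√(1 − 0.8840) ≃ 5.4835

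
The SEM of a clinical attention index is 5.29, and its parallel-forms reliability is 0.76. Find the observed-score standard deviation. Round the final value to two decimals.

10.80

σ = SEM·(1 − r)^(−1/2) ≃ 5.29·2.041 ≃ 10.798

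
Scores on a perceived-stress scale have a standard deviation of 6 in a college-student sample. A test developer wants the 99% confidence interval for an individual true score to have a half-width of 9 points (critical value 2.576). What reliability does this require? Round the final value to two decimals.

0.66

Required SEM = 9 / 2.576 ≈ 3.494
r = 1 − (SEM / SD)² = 1 − (3.494 / 6)² ≈ 1 − 0.339 ≈ 0.661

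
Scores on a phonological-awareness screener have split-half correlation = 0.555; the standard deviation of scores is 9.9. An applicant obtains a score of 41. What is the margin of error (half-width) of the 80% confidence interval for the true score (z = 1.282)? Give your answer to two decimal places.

Full-length reliability (Spearman-Brown) = 2(0.555)/(1+0.555) ≈ 0.71383
SEM = 9.90000×√(1 − 0.71383) ≈ 5.29602
1.282 × SEM ≈ 6.78950

6.79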